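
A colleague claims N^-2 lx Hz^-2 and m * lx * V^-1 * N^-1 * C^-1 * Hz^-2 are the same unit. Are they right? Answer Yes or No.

Left side:
  N = kg·m/s² = kg·m·s⁻² (force = mass × acceleration).
  So N⁻² = kg⁻²·m⁻²·s⁴.
  lx = lm/m² (illuminance = luminous flux per area),
      = m⁻²·cd.
  Hz = 1/s = s⁻¹ (frequency is cycles per second).
  So Hz⁻² = s².
  Combining: N⁻²·lx·Hz⁻² = (kg⁻²·m⁻²·s⁴) · (m⁻²·cd) · s² = kg⁻²·m⁻⁴·s⁶·cd.
Right side:
  lx = m⁻²·cd.
  V = kg·m²·s⁻³·A⁻¹.
  So V⁻¹ = kg⁻¹·m⁻²·s³·A.
  N = kg·m·s⁻².
  So N⁻¹ = kg⁻¹·m⁻¹·s².
  C = s·A.
  So C⁻¹ = s⁻¹·A⁻¹.
  Hz = s⁻¹.
  So Hz⁻² = s².
  Combining: m·lx·V⁻¹·N⁻¹·C⁻¹·Hz⁻² = m · (m⁻²·cd) · (kg⁻¹·m⁻²·s³·A) · (kg⁻¹·m⁻¹·s²) · (s⁻¹·A⁻¹) · s² = kg⁻²·m⁻⁴·s⁶·cd.
Both reduce to kg⁻²·m⁻⁴·s⁶·cd.

Yes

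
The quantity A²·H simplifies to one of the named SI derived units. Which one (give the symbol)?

H = Wb/A (inductance = flux per current),
    = kg·m²·s⁻²·A⁻².
Combining: A²·H = A² · (kg·m²·s⁻²·A⁻²) = kg·m²·s⁻².
kg·m²·s⁻² is the base-SI form of the joule.

J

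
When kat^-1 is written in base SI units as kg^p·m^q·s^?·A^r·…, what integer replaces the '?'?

1

kat = mol/s = s⁻¹·mol (catalytic activity).
So kat⁻¹ = s·mol⁻¹.
The exponent of s is 1.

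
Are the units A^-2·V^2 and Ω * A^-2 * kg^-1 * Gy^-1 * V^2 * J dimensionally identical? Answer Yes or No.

Left side:
  V = kg·m²·s⁻³·A⁻¹.
  So V² = kg²·m⁴·s⁻⁶·A⁻².
  Combining: A⁻²·V² = A⁻² · (kg²·m⁴·s⁻⁶·A⁻²) = kg²·m⁴·s⁻⁶·A⁻⁴.
Right side:
  Ω = V/A (resistance = voltage per current),
      = kg·m²·s⁻³·A⁻².
  Gy = J/kg (absorbed dose = energy per mass),
      = m²·s⁻².
  So Gy⁻¹ = m⁻²·s².
  V = W/A (potential = power per current),
      = kg·m²·s⁻³·A⁻¹.
  So V² = kg²·m⁴·s⁻⁶·A⁻².
  J = N·m (work = force × distance),
      = kg·m²·s⁻².
  Combining: Ω·A⁻²·kg⁻¹·Gy⁻¹·V²·J = (kg·m²·s⁻³·A⁻²) · A⁻² · kg⁻¹ · (m⁻²·s²) · (kg²·m⁴·s⁻⁶·A⁻²) · (kg·m²·s⁻²) = kg³·m⁶·s⁻⁹·A⁻⁶.
Left is kg²·m⁴·s⁻⁶·A⁻⁴; right is kg³·m⁶·s⁻⁹·A⁻⁶ — different.

No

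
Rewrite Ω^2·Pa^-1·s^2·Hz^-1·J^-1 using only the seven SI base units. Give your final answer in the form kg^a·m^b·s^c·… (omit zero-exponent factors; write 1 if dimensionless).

Ω = kg·m²·s⁻³·A⁻².
So Ω² = kg²·m⁴·s⁻⁶·A⁻⁴.
Pa = kg·m⁻¹·s⁻².
So Pa⁻¹ = kg⁻¹·m·s².
Hz = s⁻¹.
So Hz⁻¹ = s.
J = kg·m²·s⁻².
So J⁻¹ = kg⁻¹·m⁻²·s².
Combining: Ω²·Pa⁻¹·s²·Hz⁻¹·J⁻¹ = (kg²·m⁴·s⁻⁶·A⁻⁴) · (kg⁻¹·m·s²) · s² · s · (kg⁻¹·m⁻²·s²) = m³·s·A⁻⁴.

m³·s·A⁻⁴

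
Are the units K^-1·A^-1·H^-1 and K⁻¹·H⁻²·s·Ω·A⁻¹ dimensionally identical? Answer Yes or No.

Left side:
  H = kg·m²·s⁻²·A⁻².
  So H⁻¹ = kg⁻¹·m⁻²·s²·A².
  Combining: K⁻¹·A⁻¹·H⁻¹ = K⁻¹ · A⁻¹ · (kg⁻¹·m⁻²·s²·A²) = kg⁻¹·m⁻²·s²·A·K⁻¹.
Right side:
  H = Wb/A (inductance = flux per current),
      = kg·m²·s⁻²·A⁻².
  So H⁻² = kg⁻²·m⁻⁴·s⁴·A⁴.
  Ω = V/A (resistance = voltage per current),
      = kg·m²·s⁻³·A⁻².
  Combining: K⁻¹·H⁻²·s·Ω·A⁻¹ = K⁻¹ · (kg⁻²·m⁻⁴·s⁴·A⁴) · s · (kg·m²·s⁻³·A⁻²) · A⁻¹ = kg⁻¹·m⁻²·s²·A·K⁻¹.
Both reduce to kg⁻¹·m⁻²·s²·A·K⁻¹.

Yes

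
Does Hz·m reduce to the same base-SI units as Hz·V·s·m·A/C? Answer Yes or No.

No

Left side:
  Hz = 1/s = s⁻¹ (frequency is cycles per second).
  Combining: Hz·m = s⁻¹ · m = m·s⁻¹.
Right side:
  Hz = 1/s = s⁻¹ (frequency is cycles per second).
  V = W/A (potential = power per current),
      = kg·m²·s⁻³·A⁻¹.
  C = A·s = s·A (charge = current × time).
  So C⁻¹ = s⁻¹·A⁻¹.
  Combining: Hz·V·s·m·C⁻¹·A = s⁻¹ · (kg·m²·s⁻³·A⁻¹) · s · m · (s⁻¹·A⁻¹) · A = kg·m³·s⁻⁴·A⁻¹.
Left is m·s⁻¹; right is kg·m³·s⁻⁴·A⁻¹ — different.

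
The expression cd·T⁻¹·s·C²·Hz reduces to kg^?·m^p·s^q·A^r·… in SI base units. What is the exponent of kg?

-1

T = kg·s⁻²·A⁻¹.
So T⁻¹ = kg⁻¹·s²·A.
C = s·A.
So C² = s²·A².
Hz = s⁻¹.
Combining: cd·T⁻¹·s·C²·Hz = cd · (kg⁻¹·s²·A) · s · (s²·A²) · s⁻¹ = kg⁻¹·s⁴·A³·cd.
The exponent of kg is -1.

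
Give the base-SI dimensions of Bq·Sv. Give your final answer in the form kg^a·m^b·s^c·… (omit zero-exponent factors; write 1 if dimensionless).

m²·s⁻³

Bq = 1/s = s⁻¹ (activity is decays per second).
Sv = J/kg (equivalent dose = energy per mass),
    = m²·s⁻².
Combining: Bq·Sv = s⁻¹ · (m²·s⁻²) = m²·s⁻³.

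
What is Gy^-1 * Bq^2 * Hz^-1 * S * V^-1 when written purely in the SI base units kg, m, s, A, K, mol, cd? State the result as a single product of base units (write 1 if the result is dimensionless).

Gy = J/kg (absorbed dose = energy per mass),
    = m²·s⁻².
So Gy⁻¹ = m⁻²·s².
Bq = 1/s = s⁻¹ (activity is decays per second).
So Bq² = s⁻².
Hz = 1/s = s⁻¹ (frequency is cycles per second).
So Hz⁻¹ = s.
S = 1/Ω (conductance is reciprocal resistance),
    = kg⁻¹·m⁻²·s³·A².
V = W/A (potential = power per current),
    = kg·m²·s⁻³·A⁻¹.
So V⁻¹ = kg⁻¹·m⁻²·s³·A.
Combining: Gy⁻¹·Bq²·Hz⁻¹·S·V⁻¹ = (m⁻²·s²) · s⁻² · s · (kg⁻¹·m⁻²·s³·A²) · (kg⁻¹·m⁻²·s³·A) = kg⁻²·m⁻⁶·s⁷·A³.

kg⁻²·m⁻⁶·s⁷·A³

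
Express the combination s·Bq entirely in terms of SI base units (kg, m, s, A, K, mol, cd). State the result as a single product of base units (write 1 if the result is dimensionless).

1

Bq = s⁻¹.
Combining: s·Bq = s · s⁻¹ = 1.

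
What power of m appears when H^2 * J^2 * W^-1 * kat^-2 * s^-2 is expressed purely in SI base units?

H = kg·m²·s⁻²·A⁻².
So H² = kg²·m⁴·s⁻⁴·A⁻⁴.
J = kg·m²·s⁻².
So J² = kg²·m⁴·s⁻⁴.
W = kg·m²·s⁻³.
So W⁻¹ = kg⁻¹·m⁻²·s³.
kat = s⁻¹·mol.
So kat⁻² = s²·mol⁻².
Combining: H²·J²·W⁻¹·kat⁻²·s⁻² = (kg²·m⁴·s⁻⁴·A⁻⁴) · (kg²·m⁴·s⁻⁴) · (kg⁻¹·m⁻²·s³) · (s²·mol⁻²) · s⁻² = kg³·m⁶·s⁻⁵·A⁻⁴·mol⁻².
The exponent of m is 6.

6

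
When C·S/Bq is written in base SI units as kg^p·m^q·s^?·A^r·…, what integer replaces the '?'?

C = A·s = s·A (charge = current × time).
S = 1/Ω (conductance is reciprocal resistance),
    = kg⁻¹·m⁻²·s³·A².
Bq = 1/s = s⁻¹ (activity is decays per second).
So Bq⁻¹ = s.
Combining: C·S·Bq⁻¹ = (s·A) · (kg⁻¹·m⁻²·s³·A²) · s = kg⁻¹·m⁻²·s⁵·A³.
The exponent of s is 5.

5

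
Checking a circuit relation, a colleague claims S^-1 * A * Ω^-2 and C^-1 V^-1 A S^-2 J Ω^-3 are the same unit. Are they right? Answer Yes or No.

Left side:
  S = 1/Ω (conductance is reciprocal resistance),
      = kg⁻¹·m⁻²·s³·A².
  So S⁻¹ = kg·m²·s⁻³·A⁻².
  Ω = V/A (resistance = voltage per current),
      = kg·m²·s⁻³·A⁻².
  So Ω⁻² = kg⁻²·m⁻⁴·s⁶·A⁴.
  Combining: S⁻¹·A·Ω⁻² = (kg·m²·s⁻³·A⁻²) · A · (kg⁻²·m⁻⁴·s⁶·A⁴) = kg⁻¹·m⁻²·s³·A³.
Right side:
  C = s·A.
  So C⁻¹ = s⁻¹·A⁻¹.
  V = kg·m²·s⁻³·A⁻¹.
  So V⁻¹ = kg⁻¹·m⁻²·s³·A.
  S = kg⁻¹·m⁻²·s³·A².
  So S⁻² = kg²·m⁴·s⁻⁶·A⁻⁴.
  J = kg·m²·s⁻².
  Ω = kg·m²·s⁻³·A⁻².
  So Ω⁻³ = kg⁻³·m⁻⁶·s⁹·A⁶.
  Combining: C⁻¹·V⁻¹·A·S⁻²·J·Ω⁻³ = (s⁻¹·A⁻¹) · (kg⁻¹·m⁻²·s³·A) · A · (kg²·m⁴·s⁻⁶·A⁻⁴) · (kg·m²·s⁻²) · (kg⁻³·m⁻⁶·s⁹·A⁶) = kg⁻¹·m⁻²·s³·A³.
Both reduce to kg⁻¹·m⁻²·s³·A³.

Yes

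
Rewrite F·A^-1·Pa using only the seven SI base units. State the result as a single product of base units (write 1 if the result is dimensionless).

m⁻³·s²·A

F = kg⁻¹·m⁻²·s⁴·A².
Pa = kg·m⁻¹·s⁻².
Combining: F·A⁻¹·Pa = (kg⁻¹·m⁻²·s⁴·A²) · A⁻¹ · (kg·m⁻¹·s⁻²) = m⁻³·s²·A.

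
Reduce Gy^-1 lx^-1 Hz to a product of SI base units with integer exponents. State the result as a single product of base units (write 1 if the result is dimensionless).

s·cd⁻¹

Gy = J/kg (absorbed dose = energy per mass),
    = m²·s⁻².
So Gy⁻¹ = m⁻²·s².
lx = lm/m² (illuminance = luminous flux per area),
    = m⁻²·cd.
So lx⁻¹ = m²·cd⁻¹.
Hz = 1/s = s⁻¹ (frequency is cycles per second).
Combining: Gy⁻¹·lx⁻¹·Hz = (m⁻²·s²) · (m²·cd⁻¹) · s⁻¹ = s·cd⁻¹.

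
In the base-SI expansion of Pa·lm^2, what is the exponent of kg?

Pa = N/m² (pressure = force per area),
    = kg·m⁻¹·s⁻².
lm = cd·sr = cd (luminous flux; sr is dimensionless).
So lm² = cd².
Combining: Pa·lm² = (kg·m⁻¹·s⁻²) · cd² = kg·m⁻¹·s⁻²·cd².
The exponent of kg is 1.

1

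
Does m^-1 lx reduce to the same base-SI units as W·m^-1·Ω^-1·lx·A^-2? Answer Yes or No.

Left side:
  lx = m⁻²·cd.
  Combining: m⁻¹·lx = m⁻¹ · (m⁻²·cd) = m⁻³·cd.
Right side:
  W = J/s (power = energy per time),
      = kg·m²·s⁻³.
  Ω = V/A (resistance = voltage per current),
      = kg·m²·s⁻³·A⁻².
  So Ω⁻¹ = kg⁻¹·m⁻²·s³·A².
  lx = lm/m² (illuminance = luminous flux per area),
      = m⁻²·cd.
  Combining: W·m⁻¹·Ω⁻¹·lx·A⁻² = (kg·m²·s⁻³) · m⁻¹ · (kg⁻¹·m⁻²·s³·A²) · (m⁻²·cd) · A⁻² = m⁻³·cd.
Both reduce to m⁻³·cd.

Yes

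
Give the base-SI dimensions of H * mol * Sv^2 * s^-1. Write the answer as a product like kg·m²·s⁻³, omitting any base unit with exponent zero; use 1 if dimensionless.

kg·m⁶·s⁻⁷·A⁻²·mol

H = Wb/A (inductance = flux per current),
    = kg·m²·s⁻²·A⁻².
Sv = J/kg (equivalent dose = energy per mass),
    = m²·s⁻².
So Sv² = m⁴·s⁻⁴.
Combining: H·mol·Sv²·s⁻¹ = (kg·m²·s⁻²·A⁻²) · mol · (m⁴·s⁻⁴) · s⁻¹ = kg·m⁶·s⁻⁷·A⁻²·mol.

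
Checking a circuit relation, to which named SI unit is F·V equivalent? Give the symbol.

C

F = kg⁻¹·m⁻²·s⁴·A².
V = kg·m²·s⁻³·A⁻¹.
Combining: F·V = (kg⁻¹·m⁻²·s⁴·A²) · (kg·m²·s⁻³·A⁻¹) = s·A.
s·A is the base-SI form of the coulomb.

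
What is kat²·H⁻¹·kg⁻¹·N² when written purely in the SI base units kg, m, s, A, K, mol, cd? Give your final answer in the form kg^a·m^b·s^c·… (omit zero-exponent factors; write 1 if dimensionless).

kat = mol/s = s⁻¹·mol (catalytic activity).
So kat² = s⁻²·mol².
H = Wb/A (inductance = flux per current),
    = kg·m²·s⁻²·A⁻².
So H⁻¹ = kg⁻¹·m⁻²·s²·A².
N = kg·m/s² = kg·m·s⁻² (force = mass × acceleration).
So N² = kg²·m²·s⁻⁴.
Combining: kat²·H⁻¹·kg⁻¹·N² = (s⁻²·mol²) · (kg⁻¹·m⁻²·s²·A²) · kg⁻¹ · (kg²·m²·s⁻⁴) = s⁻⁴·A²·mol².

s⁻⁴·A²·mol²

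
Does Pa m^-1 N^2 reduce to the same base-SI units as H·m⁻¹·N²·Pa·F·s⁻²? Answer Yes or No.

Yes

Left side:
  Pa = N/m² (pressure = force per area),
      = kg·m⁻¹·s⁻².
  N = kg·m/s² = kg·m·s⁻² (force = mass × acceleration).
  So N² = kg²·m²·s⁻⁴.
  Combining: Pa·m⁻¹·N² = (kg·m⁻¹·s⁻²) · m⁻¹ · (kg²·m²·s⁻⁴) = kg³·s⁻⁶.
Right side:
  H = kg·m²·s⁻²·A⁻².
  N = kg·m·s⁻².
  So N² = kg²·m²·s⁻⁴.
  Pa = kg·m⁻¹·s⁻².
  F = kg⁻¹·m⁻²·s⁴·A².
  Combining: H·m⁻¹·N²·Pa·F·s⁻² = (kg·m²·s⁻²·A⁻²) · m⁻¹ · (kg²·m²·s⁻⁴) · (kg·m⁻¹·s⁻²) · (kg⁻¹·m⁻²·s⁴·A²) · s⁻² = kg³·s⁻⁶.
Both reduce to kg³·s⁻⁶.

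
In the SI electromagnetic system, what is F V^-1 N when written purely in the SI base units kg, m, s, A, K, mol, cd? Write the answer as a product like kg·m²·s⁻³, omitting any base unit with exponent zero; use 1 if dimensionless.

F = C/V (capacitance = charge per voltage),
    = A·s/(kg·m²·s⁻³·A⁻¹) (substituting C and V),
    = kg⁻¹·m⁻²·s⁴·A².
V = W/A (potential = power per current),
    = kg·m²·s⁻³·A⁻¹.
So V⁻¹ = kg⁻¹·m⁻²·s³·A.
N = kg·m/s² = kg·m·s⁻² (force = mass × acceleration).
Combining: F·V⁻¹·N = (kg⁻¹·m⁻²·s⁴·A²) · (kg⁻¹·m⁻²·s³·A) · (kg·m·s⁻²) = kg⁻¹·m⁻³·s⁵·A³.

kg⁻¹·m⁻³·s⁵·A³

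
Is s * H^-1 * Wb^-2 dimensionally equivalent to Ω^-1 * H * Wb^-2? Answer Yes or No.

No

Left side:
  H = kg·m²·s⁻²·A⁻².
  So H⁻¹ = kg⁻¹·m⁻²·s²·A².
  Wb = kg·m²·s⁻²·A⁻¹.
  So Wb⁻² = kg⁻²·m⁻⁴·s⁴·A².
  Combining: s·H⁻¹·Wb⁻² = s · (kg⁻¹·m⁻²·s²·A²) · (kg⁻²·m⁻⁴·s⁴·A²) = kg⁻³·m⁻⁶·s⁷·A⁴.
Right side:
  Ω = kg·m²·s⁻³·A⁻².
  So Ω⁻¹ = kg⁻¹·m⁻²·s³·A².
  H = kg·m²·s⁻²·A⁻².
  Wb = kg·m²·s⁻²·A⁻¹.
  So Wb⁻² = kg⁻²·m⁻⁴·s⁴·A².
  Combining: Ω⁻¹·H·Wb⁻² = (kg⁻¹·m⁻²·s³·A²) · (kg·m²·s⁻²·A⁻²) · (kg⁻²·m⁻⁴·s⁴·A²) = kg⁻²·m⁻⁴·s⁵·A².
Left is kg⁻³·m⁻⁶·s⁷·A⁴; right is kg⁻²·m⁻⁴·s⁵·A² — different.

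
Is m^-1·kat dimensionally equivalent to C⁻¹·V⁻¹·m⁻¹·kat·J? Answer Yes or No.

Yes

Left side:
  kat = s⁻¹·mol.
  Combining: m⁻¹·kat = m⁻¹ · (s⁻¹·mol) = m⁻¹·s⁻¹·mol.
Right side:
  C = A·s = s·A (charge = current × time).
  So C⁻¹ = s⁻¹·A⁻¹.
  V = W/A (potential = power per current),
      = kg·m²·s⁻³·A⁻¹.
  So V⁻¹ = kg⁻¹·m⁻²·s³·A.
  kat = mol/s = s⁻¹·mol (catalytic activity).
  J = N·m (work = force × distance),
      = kg·m²·s⁻².
  Combining: C⁻¹·V⁻¹·m⁻¹·kat·J = (s⁻¹·A⁻¹) · (kg⁻¹·m⁻²·s³·A) · m⁻¹ · (s⁻¹·mol) · (kg·m²·s⁻²) = m⁻¹·s⁻¹·mol.
Both reduce to m⁻¹·s⁻¹·mol.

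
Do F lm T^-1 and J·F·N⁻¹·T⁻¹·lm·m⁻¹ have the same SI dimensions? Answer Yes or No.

Yes

Left side:
  F = C/V (capacitance = charge per voltage),
      = A·s/(kg·m²·s⁻³·A⁻¹) (substituting C and V),
      = kg⁻¹·m⁻²·s⁴·A².
  lm = cd·sr = cd (luminous flux; sr is dimensionless).
  T = Wb/m² (flux density = flux per area),
      = kg·s⁻²·A⁻¹.
  So T⁻¹ = kg⁻¹·s²·A.
  Combining: F·lm·T⁻¹ = (kg⁻¹·m⁻²·s⁴·A²) · cd · (kg⁻¹·s²·A) = kg⁻²·m⁻²·s⁶·A³·cd.
Right side:
  J = N·m (work = force × distance),
      = kg·m²·s⁻².
  F = C/V (capacitance = charge per voltage),
      = A·s/(kg·m²·s⁻³·A⁻¹) (substituting C and V),
      = kg⁻¹·m⁻²·s⁴·A².
  N = kg·m/s² = kg·m·s⁻² (force = mass × acceleration).
  So N⁻¹ = kg⁻¹·m⁻¹·s².
  T = Wb/m² (flux density = flux per area),
      = kg·s⁻²·A⁻¹.
  So T⁻¹ = kg⁻¹·s²·A.
  lm = cd·sr = cd (luminous flux; sr is dimensionless).
  Combining: J·F·N⁻¹·T⁻¹·lm·m⁻¹ = (kg·m²·s⁻²) · (kg⁻¹·m⁻²·s⁴·A²) · (kg⁻¹·m⁻¹·s²) · (kg⁻¹·s²·A) · cd · m⁻¹ = kg⁻²·m⁻²·s⁶·A³·cd.
Both reduce to kg⁻²·m⁻²·s⁶·A³·cd.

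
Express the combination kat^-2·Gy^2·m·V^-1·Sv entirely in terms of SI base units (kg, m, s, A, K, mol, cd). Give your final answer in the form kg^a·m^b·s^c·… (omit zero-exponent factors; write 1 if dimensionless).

kat = mol/s = s⁻¹·mol (catalytic activity).
So kat⁻² = s²·mol⁻².
Gy = J/kg (absorbed dose = energy per mass),
    = m²·s⁻².
So Gy² = m⁴·s⁻⁴.
V = W/A (potential = power per current),
    = kg·m²·s⁻³·A⁻¹.
So V⁻¹ = kg⁻¹·m⁻²·s³·A.
Sv = J/kg (equivalent dose = energy per mass),
    = m²·s⁻².
Combining: kat⁻²·Gy²·m·V⁻¹·Sv = (s²·mol⁻²) · (m⁴·s⁻⁴) · m · (kg⁻¹·m⁻²·s³·A) · (m²·s⁻²) = kg⁻¹·m⁵·s⁻¹·A·mol⁻².

kg⁻¹·m⁵·s⁻¹·A·mol⁻²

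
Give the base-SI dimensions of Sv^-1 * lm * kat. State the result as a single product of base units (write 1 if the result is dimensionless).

Sv = J/kg (equivalent dose = energy per mass),
    = m²·s⁻².
So Sv⁻¹ = m⁻²·s².
lm = cd·sr = cd (luminous flux; sr is dimensionless).
kat = mol/s = s⁻¹·mol (catalytic activity).
Combining: Sv⁻¹·lm·kat = (m⁻²·s²) · cd · (s⁻¹·mol) = m⁻²·s·mol·cd.

m⁻²·s·mol·cd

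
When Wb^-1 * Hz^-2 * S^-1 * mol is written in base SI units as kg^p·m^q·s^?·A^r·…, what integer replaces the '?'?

1

Wb = V·s (flux: a volt is a weber per second),
    = kg·m²·s⁻²·A⁻¹.
So Wb⁻¹ = kg⁻¹·m⁻²·s²·A.
Hz = 1/s = s⁻¹ (frequency is cycles per second).
So Hz⁻² = s².
S = 1/Ω (conductance is reciprocal resistance),
    = kg⁻¹·m⁻²·s³·A².
So S⁻¹ = kg·m²·s⁻³·A⁻².
Combining: Wb⁻¹·Hz⁻²·S⁻¹·mol = (kg⁻¹·m⁻²·s²·A) · s² · (kg·m²·s⁻³·A⁻²) · mol = s·A⁻¹·mol.
The exponent of s is 1.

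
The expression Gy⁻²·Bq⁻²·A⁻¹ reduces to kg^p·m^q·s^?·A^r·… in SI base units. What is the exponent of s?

Gy = J/kg (absorbed dose = energy per mass),
    = m²·s⁻².
So Gy⁻² = m⁻⁴·s⁴.
Bq = 1/s = s⁻¹ (activity is decays per second).
So Bq⁻² = s².
Combining: Gy⁻²·Bq⁻²·A⁻¹ = (m⁻⁴·s⁴) · s² · A⁻¹ = m⁻⁴·s⁶·A⁻¹.
The exponent of s is 6.

6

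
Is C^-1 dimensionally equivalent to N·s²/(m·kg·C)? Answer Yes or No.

Yes

Left side:
  C = A·s = s·A (charge = current × time).
  So C⁻¹ = s⁻¹·A⁻¹.
Right side:
  N = kg·m/s² = kg·m·s⁻² (force = mass × acceleration).
  C = A·s = s·A (charge = current × time).
  So C⁻¹ = s⁻¹·A⁻¹.
  Combining: m⁻¹·N·s²·kg⁻¹·C⁻¹ = m⁻¹ · (kg·m·s⁻²) · s² · kg⁻¹ · (s⁻¹·A⁻¹) = s⁻¹·A⁻¹.
Both reduce to s⁻¹·A⁻¹.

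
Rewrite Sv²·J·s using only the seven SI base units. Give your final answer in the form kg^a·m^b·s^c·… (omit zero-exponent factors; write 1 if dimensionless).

kg·m⁶·s⁻⁵

Sv = m²·s⁻².
So Sv² = m⁴·s⁻⁴.
J = kg·m²·s⁻².
Combining: Sv²·J·s = (m⁴·s⁻⁴) · (kg·m²·s⁻²) · s = kg·m⁶·s⁻⁵.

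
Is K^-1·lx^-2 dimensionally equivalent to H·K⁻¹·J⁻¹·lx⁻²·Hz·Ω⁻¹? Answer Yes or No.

No

Left side:
  lx = lm/m² (illuminance = luminous flux per area),
      = m⁻²·cd.
  So lx⁻² = m⁴·cd⁻².
  Combining: K⁻¹·lx⁻² = K⁻¹ · (m⁴·cd⁻²) = m⁴·K⁻¹·cd⁻².
Right side:
  H = kg·m²·s⁻²·A⁻².
  J = kg·m²·s⁻².
  So J⁻¹ = kg⁻¹·m⁻²·s².
  lx = m⁻²·cd.
  So lx⁻² = m⁴·cd⁻².
  Hz = s⁻¹.
  Ω = kg·m²·s⁻³·A⁻².
  So Ω⁻¹ = kg⁻¹·m⁻²·s³·A².
  Combining: H·K⁻¹·J⁻¹·lx⁻²·Hz·Ω⁻¹ = (kg·m²·s⁻²·A⁻²) · K⁻¹ · (kg⁻¹·m⁻²·s²) · (m⁴·cd⁻²) · s⁻¹ · (kg⁻¹·m⁻²·s³·A²) = kg⁻¹·m²·s²·K⁻¹·cd⁻².
Left is m⁴·K⁻¹·cd⁻²; right is kg⁻¹·m²·s²·K⁻¹·cd⁻² — different.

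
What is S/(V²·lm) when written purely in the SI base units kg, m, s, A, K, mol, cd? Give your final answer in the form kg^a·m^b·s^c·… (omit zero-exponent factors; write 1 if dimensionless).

V = W/A (potential = power per current),
    = kg·m²·s⁻³·A⁻¹.
So V⁻² = kg⁻²·m⁻⁴·s⁶·A².
S = 1/Ω (conductance is reciprocal resistance),
    = kg⁻¹·m⁻²·s³·A².
lm = cd·sr = cd (luminous flux; sr is dimensionless).
So lm⁻¹ = cd⁻¹.
Combining: V⁻²·S·lm⁻¹ = (kg⁻²·m⁻⁴·s⁶·A²) · (kg⁻¹·m⁻²·s³·A²) · cd⁻¹ = kg⁻³·m⁻⁶·s⁹·A⁴·cd⁻¹.

kg⁻³·m⁻⁶·s⁹·A⁴·cd⁻¹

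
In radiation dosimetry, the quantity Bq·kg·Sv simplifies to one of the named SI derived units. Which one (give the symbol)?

W

Bq = s⁻¹.
Sv = m²·s⁻².
Combining: Bq·kg·Sv = s⁻¹ · kg · (m²·s⁻²) = kg·m²·s⁻³.
kg·m²·s⁻³ is the base-SI form of the watt.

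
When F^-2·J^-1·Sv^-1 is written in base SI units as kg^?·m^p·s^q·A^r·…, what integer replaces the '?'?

1

F = C/V (capacitance = charge per voltage),
    = A·s/(kg·m²·s⁻³·A⁻¹) (substituting C and V),
    = kg⁻¹·m⁻²·s⁴·A².
So F⁻² = kg²·m⁴·s⁻⁸·A⁻⁴.
J = N·m (work = force × distance),
    = kg·m²·s⁻².
So J⁻¹ = kg⁻¹·m⁻²·s².
Sv = J/kg (equivalent dose = energy per mass),
    = m²·s⁻².
So Sv⁻¹ = m⁻²·s².
Combining: F⁻²·J⁻¹·Sv⁻¹ = (kg²·m⁴·s⁻⁸·A⁻⁴) · (kg⁻¹·m⁻²·s²) · (m⁻²·s²) = kg·s⁻⁴·A⁻⁴.
The exponent of kg is 1.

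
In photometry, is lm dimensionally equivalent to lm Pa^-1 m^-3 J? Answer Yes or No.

Yes

Left side:
  lm = cd·sr = cd (luminous flux; sr is dimensionless).
Right side:
  lm = cd·sr = cd (luminous flux; sr is dimensionless).
  Pa = N/m² (pressure = force per area),
      = kg·m⁻¹·s⁻².
  So Pa⁻¹ = kg⁻¹·m·s².
  J = N·m (work = force × distance),
      = kg·m²·s⁻².
  Combining: lm·Pa⁻¹·m⁻³·J = cd · (kg⁻¹·m·s²) · m⁻³ · (kg·m²·s⁻²) = cd.
Both reduce to cd.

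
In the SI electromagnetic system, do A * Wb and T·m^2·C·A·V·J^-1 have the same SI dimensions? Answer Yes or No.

Left side:
  Wb = V·s (flux: a volt is a weber per second),
      = kg·m²·s⁻²·A⁻¹.
  Combining: A·Wb = A · (kg·m²·s⁻²·A⁻¹) = kg·m²·s⁻².
Right side:
  T = Wb/m² (flux density = flux per area),
      = kg·s⁻²·A⁻¹.
  C = A·s = s·A (charge = current × time).
  V = W/A (potential = power per current),
      = kg·m²·s⁻³·A⁻¹.
  J = N·m (work = force × distance),
      = kg·m²·s⁻².
  So J⁻¹ = kg⁻¹·m⁻²·s².
  Combining: T·m²·C·A·V·J⁻¹ = (kg·s⁻²·A⁻¹) · m² · (s·A) · A · (kg·m²·s⁻³·A⁻¹) · (kg⁻¹·m⁻²·s²) = kg·m²·s⁻².
Both reduce to kg·m²·s⁻².

Yes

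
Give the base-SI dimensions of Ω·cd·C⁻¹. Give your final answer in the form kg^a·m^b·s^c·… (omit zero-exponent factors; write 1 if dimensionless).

kg·m²·s⁻⁴·A⁻³·cd

Ω = V/A (resistance = voltage per current),
    = kg·m²·s⁻³·A⁻².
C = A·s = s·A (charge = current × time).
So C⁻¹ = s⁻¹·A⁻¹.
Combining: Ω·cd·C⁻¹ = (kg·m²·s⁻³·A⁻²) · cd · (s⁻¹·A⁻¹) = kg·m²·s⁻⁴·A⁻³·cd.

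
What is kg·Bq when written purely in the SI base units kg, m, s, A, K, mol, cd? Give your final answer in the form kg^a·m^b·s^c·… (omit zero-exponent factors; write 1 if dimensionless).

kg·s⁻¹

Bq = 1/s = s⁻¹ (activity is decays per second).
Combining: kg·Bq = kg · s⁻¹ = kg·s⁻¹.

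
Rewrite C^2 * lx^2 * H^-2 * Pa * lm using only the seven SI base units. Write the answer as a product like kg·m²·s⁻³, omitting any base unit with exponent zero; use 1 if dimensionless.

C = s·A.
So C² = s²·A².
lx = m⁻²·cd.
So lx² = m⁻⁴·cd².
H = kg·m²·s⁻²·A⁻².
So H⁻² = kg⁻²·m⁻⁴·s⁴·A⁴.
Pa = kg·m⁻¹·s⁻².
lm = cd.
Combining: C²·lx²·H⁻²·Pa·lm = (s²·A²) · (m⁻⁴·cd²) · (kg⁻²·m⁻⁴·s⁴·A⁴) · (kg·m⁻¹·s⁻²) · cd = kg⁻¹·m⁻⁹·s⁴·A⁶·cd³.

kg⁻¹·m⁻⁹·s⁴·A⁶·cd³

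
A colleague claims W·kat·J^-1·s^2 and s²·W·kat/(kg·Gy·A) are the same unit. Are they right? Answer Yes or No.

Left side:
  W = kg·m²·s⁻³.
  kat = s⁻¹·mol.
  J = kg·m²·s⁻².
  So J⁻¹ = kg⁻¹·m⁻²·s².
  Combining: W·kat·J⁻¹·s² = (kg·m²·s⁻³) · (s⁻¹·mol) · (kg⁻¹·m⁻²·s²) · s² = mol.
Right side:
  W = kg·m²·s⁻³.
  Gy = m²·s⁻².
  So Gy⁻¹ = m⁻²·s².
  kat = s⁻¹·mol.
  Combining: s²·kg⁻¹·W·Gy⁻¹·A⁻¹·kat = s² · kg⁻¹ · (kg·m²·s⁻³) · (m⁻²·s²) · A⁻¹ · (s⁻¹·mol) = A⁻¹·mol.
Left is mol; right is A⁻¹·mol — different.

No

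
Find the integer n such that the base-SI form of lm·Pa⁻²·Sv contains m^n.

lm = cd·sr = cd (luminous flux; sr is dimensionless).
Pa = N/m² (pressure = force per area),
    = kg·m⁻¹·s⁻².
So Pa⁻² = kg⁻²·m²·s⁴.
Sv = J/kg (equivalent dose = energy per mass),
    = m²·s⁻².
Combining: lm·Pa⁻²·Sv = cd · (kg⁻²·m²·s⁴) · (m²·s⁻²) = kg⁻²·m⁴·s²·cd.
The exponent of m is 4.

4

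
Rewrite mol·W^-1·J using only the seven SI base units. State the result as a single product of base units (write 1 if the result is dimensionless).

W = kg·m²·s⁻³.
So W⁻¹ = kg⁻¹·m⁻²·s³.
J = kg·m²·s⁻².
Combining: mol·W⁻¹·J = mol · (kg⁻¹·m⁻²·s³) · (kg·m²·s⁻²) = s·mol.

s·mol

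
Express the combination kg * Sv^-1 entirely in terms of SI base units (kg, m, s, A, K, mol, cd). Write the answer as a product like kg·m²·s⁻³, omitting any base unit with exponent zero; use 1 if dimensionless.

Sv = J/kg (equivalent dose = energy per mass),
    = m²·s⁻².
So Sv⁻¹ = m⁻²·s².
Combining: kg·Sv⁻¹ = kg · (m⁻²·s²) = kg·m⁻²·s².

kg·m⁻²·s²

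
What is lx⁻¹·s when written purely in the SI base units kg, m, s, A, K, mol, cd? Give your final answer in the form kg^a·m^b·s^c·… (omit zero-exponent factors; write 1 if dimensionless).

m²·s·cd⁻¹

lx = m⁻²·cd.
So lx⁻¹ = m²·cd⁻¹.
Combining: lx⁻¹·s = (m²·cd⁻¹) · s = m²·s·cd⁻¹.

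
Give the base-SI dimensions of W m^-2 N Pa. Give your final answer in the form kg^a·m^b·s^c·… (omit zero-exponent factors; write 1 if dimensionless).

W = J/s (power = energy per time),
    = kg·m²·s⁻³.
N = kg·m/s² = kg·m·s⁻² (force = mass × acceleration).
Pa = N/m² (pressure = force per area),
    = kg·m⁻¹·s⁻².
Combining: W·m⁻²·N·Pa = (kg·m²·s⁻³) · m⁻² · (kg·m·s⁻²) · (kg·m⁻¹·s⁻²) = kg³·s⁻⁷.

kg³·s⁻⁷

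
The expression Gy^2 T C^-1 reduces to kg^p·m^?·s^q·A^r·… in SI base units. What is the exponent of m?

Gy = J/kg (absorbed dose = energy per mass),
    = m²·s⁻².
So Gy² = m⁴·s⁻⁴.
T = Wb/m² (flux density = flux per area),
    = kg·s⁻²·A⁻¹.
C = A·s = s·A (charge = current × time).
So C⁻¹ = s⁻¹·A⁻¹.
Combining: Gy²·T·C⁻¹ = (m⁴·s⁻⁴) · (kg·s⁻²·A⁻¹) · (s⁻¹·A⁻¹) = kg·m⁴·s⁻⁷·A⁻².
The exponent of m is 4.

4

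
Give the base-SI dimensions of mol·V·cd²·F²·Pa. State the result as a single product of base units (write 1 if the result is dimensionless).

V = kg·m²·s⁻³·A⁻¹.
F = kg⁻¹·m⁻²·s⁴·A².
So F² = kg⁻²·m⁻⁴·s⁸·A⁴.
Pa = kg·m⁻¹·s⁻².
Combining: mol·V·cd²·F²·Pa = mol · (kg·m²·s⁻³·A⁻¹) · cd² · (kg⁻²·m⁻⁴·s⁸·A⁴) · (kg·m⁻¹·s⁻²) = m⁻³·s³·A³·mol·cd².

m⁻³·s³·A³·mol·cd²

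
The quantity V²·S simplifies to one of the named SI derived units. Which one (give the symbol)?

W

V = W/A (potential = power per current),
    = kg·m²·s⁻³·A⁻¹.
So V² = kg²·m⁴·s⁻⁶·A⁻².
S = 1/Ω (conductance is reciprocal resistance),
    = kg⁻¹·m⁻²·s³·A².
Combining: V²·S = (kg²·m⁴·s⁻⁶·A⁻²) · (kg⁻¹·m⁻²·s³·A²) = kg·m²·s⁻³.
kg·m²·s⁻³ is the base-SI form of the watt.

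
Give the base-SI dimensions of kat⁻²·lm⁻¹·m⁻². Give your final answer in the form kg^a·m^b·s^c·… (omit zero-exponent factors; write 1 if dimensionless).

m⁻²·s²·mol⁻²·cd⁻¹

kat = s⁻¹·mol.
So kat⁻² = s²·mol⁻².
lm = cd.
So lm⁻¹ = cd⁻¹.
Combining: kat⁻²·lm⁻¹·m⁻² = (s²·mol⁻²) · cd⁻¹ · m⁻² = m⁻²·s²·mol⁻²·cd⁻¹.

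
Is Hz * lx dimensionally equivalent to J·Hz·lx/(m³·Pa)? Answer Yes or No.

Yes

Left side:
  Hz = s⁻¹.
  lx = m⁻²·cd.
  Combining: Hz·lx = s⁻¹ · (m⁻²·cd) = m⁻²·s⁻¹·cd.
Right side:
  J = N·m (work = force × distance),
      = kg·m²·s⁻².
  Hz = 1/s = s⁻¹ (frequency is cycles per second).
  Pa = N/m² (pressure = force per area),
      = kg·m⁻¹·s⁻².
  So Pa⁻¹ = kg⁻¹·m·s².
  lx = lm/m² (illuminance = luminous flux per area),
      = m⁻²·cd.
  Combining: J·Hz·m⁻³·Pa⁻¹·lx = (kg·m²·s⁻²) · s⁻¹ · m⁻³ · (kg⁻¹·m·s²) · (m⁻²·cd) = m⁻²·s⁻¹·cd.
Both reduce to m⁻²·s⁻¹·cd.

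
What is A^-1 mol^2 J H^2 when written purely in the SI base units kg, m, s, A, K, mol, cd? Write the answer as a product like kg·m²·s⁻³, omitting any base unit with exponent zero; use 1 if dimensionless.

J = N·m (work = force × distance),
    = kg·m²·s⁻².
H = Wb/A (inductance = flux per current),
    = kg·m²·s⁻²·A⁻².
So H² = kg²·m⁴·s⁻⁴·A⁻⁴.
Combining: A⁻¹·mol²·J·H² = A⁻¹ · mol² · (kg·m²·s⁻²) · (kg²·m⁴·s⁻⁴·A⁻⁴) = kg³·m⁶·s⁻⁶·A⁻⁵·mol².

kg³·m⁶·s⁻⁶·A⁻⁵·mol²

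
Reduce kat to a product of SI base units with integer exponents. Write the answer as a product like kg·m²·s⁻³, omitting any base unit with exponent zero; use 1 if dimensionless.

s⁻¹·mol

kat = mol/s = s⁻¹·mol (catalytic activity).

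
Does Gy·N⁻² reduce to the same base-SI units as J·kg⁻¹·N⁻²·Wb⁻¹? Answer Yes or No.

Left side:
  Gy = m²·s⁻².
  N = kg·m·s⁻².
  So N⁻² = kg⁻²·m⁻²·s⁴.
  Combining: Gy·N⁻² = (m²·s⁻²) · (kg⁻²·m⁻²·s⁴) = kg⁻²·s².
Right side:
  J = N·m (work = force × distance),
      = kg·m²·s⁻².
  N = kg·m/s² = kg·m·s⁻² (force = mass × acceleration).
  So N⁻² = kg⁻²·m⁻²·s⁴.
  Wb = V·s (flux: a volt is a weber per second),
      = kg·m²·s⁻²·A⁻¹.
  So Wb⁻¹ = kg⁻¹·m⁻²·s²·A.
  Combining: J·kg⁻¹·N⁻²·Wb⁻¹ = (kg·m²·s⁻²) · kg⁻¹ · (kg⁻²·m⁻²·s⁴) · (kg⁻¹·m⁻²·s²·A) = kg⁻³·m⁻²·s⁴·A.
Left is kg⁻²·s²; right is kg⁻³·m⁻²·s⁴·A — different.

No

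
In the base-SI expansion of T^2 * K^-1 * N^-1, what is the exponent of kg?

T = kg·s⁻²·A⁻¹.
So T² = kg²·s⁻⁴·A⁻².
N = kg·m·s⁻².
So N⁻¹ = kg⁻¹·m⁻¹·s².
Combining: T²·K⁻¹·N⁻¹ = (kg²·s⁻⁴·A⁻²) · K⁻¹ · (kg⁻¹·m⁻¹·s²) = kg·m⁻¹·s⁻²·A⁻²·K⁻¹.
The exponent of kg is 1.

1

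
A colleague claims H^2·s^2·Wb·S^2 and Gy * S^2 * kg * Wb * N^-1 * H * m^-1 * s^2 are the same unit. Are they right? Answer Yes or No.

Left side:
  H = Wb/A (inductance = flux per current),
      = kg·m²·s⁻²·A⁻².
  So H² = kg²·m⁴·s⁻⁴·A⁻⁴.
  Wb = V·s (flux: a volt is a weber per second),
      = kg·m²·s⁻²·A⁻¹.
  S = 1/Ω (conductance is reciprocal resistance),
      = kg⁻¹·m⁻²·s³·A².
  So S² = kg⁻²·m⁻⁴·s⁶·A⁴.
  Combining: H²·s²·Wb·S² = (kg²·m⁴·s⁻⁴·A⁻⁴) · s² · (kg·m²·s⁻²·A⁻¹) · (kg⁻²·m⁻⁴·s⁶·A⁴) = kg·m²·s²·A⁻¹.
Right side:
  Gy = J/kg (absorbed dose = energy per mass),
      = m²·s⁻².
  S = 1/Ω (conductance is reciprocal resistance),
      = kg⁻¹·m⁻²·s³·A².
  So S² = kg⁻²·m⁻⁴·s⁶·A⁴.
  Wb = V·s (flux: a volt is a weber per second),
      = kg·m²·s⁻²·A⁻¹.
  N = kg·m/s² = kg·m·s⁻² (force = mass × acceleration).
  So N⁻¹ = kg⁻¹·m⁻¹·s².
  H = Wb/A (inductance = flux per current),
      = kg·m²·s⁻²·A⁻².
  Combining: Gy·S²·kg·Wb·N⁻¹·H·m⁻¹·s² = (m²·s⁻²) · (kg⁻²·m⁻⁴·s⁶·A⁴) · kg · (kg·m²·s⁻²·A⁻¹) · (kg⁻¹·m⁻¹·s²) · (kg·m²·s⁻²·A⁻²) · m⁻¹ · s² = s⁴·A.
Left is kg·m²·s²·A⁻¹; right is s⁴·A — different.

No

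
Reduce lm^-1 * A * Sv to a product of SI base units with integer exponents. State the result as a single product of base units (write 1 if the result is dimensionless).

m²·s⁻²·A·cd⁻¹

lm = cd·sr = cd (luminous flux; sr is dimensionless).
So lm⁻¹ = cd⁻¹.
Sv = J/kg (equivalent dose = energy per mass),
    = m²·s⁻².
Combining: lm⁻¹·A·Sv = cd⁻¹ · A · (m²·s⁻²) = m²·s⁻²·A·cd⁻¹.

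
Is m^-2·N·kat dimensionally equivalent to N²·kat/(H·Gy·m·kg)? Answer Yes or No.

Left side:
  N = kg·m·s⁻².
  kat = s⁻¹·mol.
  Combining: m⁻²·N·kat = m⁻² · (kg·m·s⁻²) · (s⁻¹·mol) = kg·m⁻¹·s⁻³·mol.
Right side:
  H = Wb/A (inductance = flux per current),
      = kg·m²·s⁻²·A⁻².
  So H⁻¹ = kg⁻¹·m⁻²·s²·A².
  Gy = J/kg (absorbed dose = energy per mass),
      = m²·s⁻².
  So Gy⁻¹ = m⁻²·s².
  N = kg·m/s² = kg·m·s⁻² (force = mass × acceleration).
  So N² = kg²·m²·s⁻⁴.
  kat = mol/s = s⁻¹·mol (catalytic activity).
  Combining: H⁻¹·Gy⁻¹·m⁻¹·N²·kat·kg⁻¹ = (kg⁻¹·m⁻²·s²·A²) · (m⁻²·s²) · m⁻¹ · (kg²·m²·s⁻⁴) · (s⁻¹·mol) · kg⁻¹ = m⁻³·s⁻¹·A²·mol.
Left is kg·m⁻¹·s⁻³·mol; right is m⁻³·s⁻¹·A²·mol — different.

No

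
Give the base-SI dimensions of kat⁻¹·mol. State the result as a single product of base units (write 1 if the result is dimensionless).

s

kat = s⁻¹·mol.
So kat⁻¹ = s·mol⁻¹.
Combining: kat⁻¹·mol = (s·mol⁻¹) · mol = s.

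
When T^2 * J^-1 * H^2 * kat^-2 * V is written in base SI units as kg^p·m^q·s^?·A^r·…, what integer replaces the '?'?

T = Wb/m² (flux density = flux per area),
    = kg·s⁻²·A⁻¹.
So T² = kg²·s⁻⁴·A⁻².
J = N·m (work = force × distance),
    = kg·m²·s⁻².
So J⁻¹ = kg⁻¹·m⁻²·s².
H = Wb/A (inductance = flux per current),
    = kg·m²·s⁻²·A⁻².
So H² = kg²·m⁴·s⁻⁴·A⁻⁴.
kat = mol/s = s⁻¹·mol (catalytic activity).
So kat⁻² = s²·mol⁻².
V = W/A (potential = power per current),
    = kg·m²·s⁻³·A⁻¹.
Combining: T²·J⁻¹·H²·kat⁻²·V = (kg²·s⁻⁴·A⁻²) · (kg⁻¹·m⁻²·s²) · (kg²·m⁴·s⁻⁴·A⁻⁴) · (s²·mol⁻²) · (kg·m²·s⁻³·A⁻¹) = kg⁴·m⁴·s⁻⁷·A⁻⁷·mol⁻².
The exponent of s is -7.

-7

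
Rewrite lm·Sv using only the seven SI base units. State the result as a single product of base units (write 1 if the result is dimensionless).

m²·s⁻²·cd

lm = cd·sr = cd (luminous flux; sr is dimensionless).
Sv = J/kg (equivalent dose = energy per mass),
    = m²·s⁻².
Combining: lm·Sv = cd · (m²·s⁻²) = m²·s⁻²·cd.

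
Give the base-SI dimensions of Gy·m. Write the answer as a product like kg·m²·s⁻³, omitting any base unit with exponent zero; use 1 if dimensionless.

m³·s⁻²

Gy = J/kg (absorbed dose = energy per mass),
    = m²·s⁻².
Combining: Gy·m = (m²·s⁻²) · m = m³·s⁻².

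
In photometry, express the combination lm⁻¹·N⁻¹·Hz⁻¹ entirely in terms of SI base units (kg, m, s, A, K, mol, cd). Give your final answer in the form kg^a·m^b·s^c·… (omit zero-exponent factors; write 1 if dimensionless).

kg⁻¹·m⁻¹·s³·cd⁻¹

lm = cd.
So lm⁻¹ = cd⁻¹.
N = kg·m·s⁻².
So N⁻¹ = kg⁻¹·m⁻¹·s².
Hz = s⁻¹.
So Hz⁻¹ = s.
Combining: lm⁻¹·N⁻¹·Hz⁻¹ = cd⁻¹ · (kg⁻¹·m⁻¹·s²) · s = kg⁻¹·m⁻¹·s³·cd⁻¹.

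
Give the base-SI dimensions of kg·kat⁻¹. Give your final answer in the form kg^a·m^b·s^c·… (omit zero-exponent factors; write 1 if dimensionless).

kat = mol/s = s⁻¹·mol (catalytic activity).
So kat⁻¹ = s·mol⁻¹.
Combining: kg·kat⁻¹ = kg · (s·mol⁻¹) = kg·s·mol⁻¹.

kg·s·mol⁻¹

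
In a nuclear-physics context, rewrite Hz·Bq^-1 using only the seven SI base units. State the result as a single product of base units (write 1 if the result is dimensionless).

1

Hz = s⁻¹.
Bq = s⁻¹.
So Bq⁻¹ = s.
Combining: Hz·Bq⁻¹ = s⁻¹ · s = 1.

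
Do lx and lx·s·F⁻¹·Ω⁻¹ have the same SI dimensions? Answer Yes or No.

Yes

Left side:
  lx = m⁻²·cd.
Right side:
  lx = lm/m² (illuminance = luminous flux per area),
      = m⁻²·cd.
  F = C/V (capacitance = charge per voltage),
      = A·s/(kg·m²·s⁻³·A⁻¹) (substituting C and V),
      = kg⁻¹·m⁻²·s⁴·A².
  So F⁻¹ = kg·m²·s⁻⁴·A⁻².
  Ω = V/A (resistance = voltage per current),
      = kg·m²·s⁻³·A⁻².
  So Ω⁻¹ = kg⁻¹·m⁻²·s³·A².
  Combining: lx·s·F⁻¹·Ω⁻¹ = (m⁻²·cd) · s · (kg·m²·s⁻⁴·A⁻²) · (kg⁻¹·m⁻²·s³·A²) = m⁻²·cd.
Both reduce to m⁻²·cd.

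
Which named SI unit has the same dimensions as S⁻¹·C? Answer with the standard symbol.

Wb

S = 1/Ω (conductance is reciprocal resistance),
    = kg⁻¹·m⁻²·s³·A².
So S⁻¹ = kg·m²·s⁻³·A⁻².
C = A·s = s·A (charge = current × time).
Combining: S⁻¹·C = (kg·m²·s⁻³·A⁻²) · (s·A) = kg·m²·s⁻²·A⁻¹.
kg·m²·s⁻²·A⁻¹ is the base-SI form of the weber.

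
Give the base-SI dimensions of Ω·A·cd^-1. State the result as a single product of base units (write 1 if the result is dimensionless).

kg·m²·s⁻³·A⁻¹·cd⁻¹

Ω = kg·m²·s⁻³·A⁻².
Combining: Ω·A·cd⁻¹ = (kg·m²·s⁻³·A⁻²) · A · cd⁻¹ = kg·m²·s⁻³·A⁻¹·cd⁻¹.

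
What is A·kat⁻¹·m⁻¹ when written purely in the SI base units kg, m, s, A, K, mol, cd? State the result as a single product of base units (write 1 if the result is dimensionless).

m⁻¹·s·A·mol⁻¹

kat = mol/s = s⁻¹·mol (catalytic activity).
So kat⁻¹ = s·mol⁻¹.
Combining: A·kat⁻¹·m⁻¹ = A · (s·mol⁻¹) · m⁻¹ = m⁻¹·s·A·mol⁻¹.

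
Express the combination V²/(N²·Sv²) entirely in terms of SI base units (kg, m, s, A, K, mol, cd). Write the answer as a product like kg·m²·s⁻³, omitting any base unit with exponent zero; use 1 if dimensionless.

N = kg·m·s⁻².
So N⁻² = kg⁻²·m⁻²·s⁴.
V = kg·m²·s⁻³·A⁻¹.
So V² = kg²·m⁴·s⁻⁶·A⁻².
Sv = m²·s⁻².
So Sv⁻² = m⁻⁴·s⁴.
Combining: N⁻²·V²·Sv⁻² = (kg⁻²·m⁻²·s⁴) · (kg²·m⁴·s⁻⁶·A⁻²) · (m⁻⁴·s⁴) = m⁻²·s²·A⁻².

m⁻²·s²·A⁻²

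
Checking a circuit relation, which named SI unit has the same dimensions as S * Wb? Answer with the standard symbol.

S = 1/Ω (conductance is reciprocal resistance),
    = kg⁻¹·m⁻²·s³·A².
Wb = V·s (flux: a volt is a weber per second),
    = kg·m²·s⁻²·A⁻¹.
Combining: S·Wb = (kg⁻¹·m⁻²·s³·A²) · (kg·m²·s⁻²·A⁻¹) = s·A.
s·A is the base-SI form of the coulomb.

C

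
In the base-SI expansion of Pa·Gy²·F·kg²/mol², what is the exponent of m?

Pa = kg·m⁻¹·s⁻².
Gy = m²·s⁻².
So Gy² = m⁴·s⁻⁴.
F = kg⁻¹·m⁻²·s⁴·A².
Combining: Pa·Gy²·F·mol⁻²·kg² = (kg·m⁻¹·s⁻²) · (m⁴·s⁻⁴) · (kg⁻¹·m⁻²·s⁴·A²) · mol⁻² · kg² = kg²·m·s⁻²·A²·mol⁻².
The exponent of m is 1.

1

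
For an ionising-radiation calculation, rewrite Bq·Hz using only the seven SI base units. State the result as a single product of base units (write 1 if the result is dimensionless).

s⁻²

Bq = s⁻¹.
Hz = s⁻¹.
Combining: Bq·Hz = s⁻¹ · s⁻¹ = s⁻².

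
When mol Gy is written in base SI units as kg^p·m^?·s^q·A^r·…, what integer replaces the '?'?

2

Gy = m²·s⁻².
Combining: mol·Gy = mol · (m²·s⁻²) = m²·s⁻²·mol.
The exponent of m is 2.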